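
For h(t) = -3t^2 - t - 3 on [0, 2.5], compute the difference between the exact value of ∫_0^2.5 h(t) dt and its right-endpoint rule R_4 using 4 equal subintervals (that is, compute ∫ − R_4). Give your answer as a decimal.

7.12890625

Exact integral: ∫_0^2.5 h(t) dt = -26.25.
R_4 = -33.37890625.
Error = -26.25 − (-33.37890625) = 7.12890625.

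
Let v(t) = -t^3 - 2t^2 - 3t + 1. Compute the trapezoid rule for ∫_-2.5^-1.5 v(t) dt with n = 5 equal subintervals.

7.36

Δt = (-1.5 − (-2.5))/5 = 0.2.
v(-2.5) = 11.625, v(-2.3) = 9.487, v(-2.1) = 7.741, v(-1.9) = 6.339, v(-1.7) = 5.233, v(-1.5) = 4.375.
T_5 = (Δt/2)·[v(t_0) + 2v(t_1) + ... + 2v(t_{4}) + v(t_5)].
Sum = 7.36.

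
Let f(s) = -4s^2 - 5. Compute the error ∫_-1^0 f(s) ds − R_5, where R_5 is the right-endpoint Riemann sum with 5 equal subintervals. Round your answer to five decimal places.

-0.37333

Exact integral: ∫_-1^0 f(s) ds ≈ -6.3333333.
R_5 = -5.96.
Error ≈ -6.3333333 − (-5.96) ≈ -0.37333.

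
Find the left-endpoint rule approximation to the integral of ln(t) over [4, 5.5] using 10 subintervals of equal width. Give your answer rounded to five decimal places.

2.30693

Δt = (5.5 − 4)/10 = 0.15.
Left endpoints: 4, 4.15, 4.3, 4.45, 4.6, 4.75, 4.9, 5.05, 5.2, 5.35.
f(4) ≈ 1.38629, f(4.15) ≈ 1.42311, f(4.3) ≈ 1.45862, f(4.45) ≈ 1.49290, f(4.6) ≈ 1.52606, f(4.75) ≈ 1.55814, f(4.9) ≈ 1.58924, f(5.05) ≈ 1.61939, f(5.2) ≈ 1.64866, f(5.35) ≈ 1.67710.
Sum = Δt · [f(4) + f(4.15) + f(4.3) + ...].
Sum ≈ 2.30693.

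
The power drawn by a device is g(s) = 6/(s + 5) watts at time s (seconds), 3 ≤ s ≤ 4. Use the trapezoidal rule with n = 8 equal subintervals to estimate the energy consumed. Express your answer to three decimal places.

Δs = (4 − 3)/8 = 0.125.
g(3) = 0.75, g(3.125) = 48/65, g(3.25) = 8/11, g(3.375) = 48/67, g(3.5) = 12/17, g(3.625) = 16/23, g(3.75) = 24/35, g(3.875) = 48/71, g(4) = 2/3.
T_8 = (Δs/2)·[g(s_0) + 2g(s_1) + ... + 2g(s_{7}) + g(s_8)].
Sum ≈ 0.707.

0.707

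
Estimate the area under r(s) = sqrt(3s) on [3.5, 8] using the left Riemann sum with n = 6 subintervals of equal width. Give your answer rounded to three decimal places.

Δs = (8 − 3.5)/6 = 0.75.
Left endpoints: 3.5, 4.25, 5, 5.75, 6.5, 7.25.
r(3.5) ≈ 3.240, r(4.25) ≈ 3.571, r(5) ≈ 3.873, r(5.75) ≈ 4.153, r(6.5) ≈ 4.416, r(7.25) ≈ 4.664.
Sum = Δs · [r(3.5) + r(4.25) + r(5) + ...].
Sum ≈ 17.938.

17.938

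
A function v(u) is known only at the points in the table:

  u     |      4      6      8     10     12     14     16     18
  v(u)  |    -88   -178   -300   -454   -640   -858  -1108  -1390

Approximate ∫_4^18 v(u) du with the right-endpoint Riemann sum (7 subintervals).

-9856

Δu = 2.
Sum = 2·[(-178) + (-300) + (-454) + (-640) + (-858) + (-1108) + (-1390)] = -9856.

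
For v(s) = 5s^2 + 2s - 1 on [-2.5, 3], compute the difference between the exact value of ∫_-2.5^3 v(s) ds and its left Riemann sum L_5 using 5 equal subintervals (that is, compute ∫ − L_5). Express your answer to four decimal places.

8.0667

Exact integral: ∫_-2.5^3 v(s) ds ≈ 68.291667.
L_5 = 60.225.
Error ≈ 68.291667 − 60.225 ≈ 8.0667.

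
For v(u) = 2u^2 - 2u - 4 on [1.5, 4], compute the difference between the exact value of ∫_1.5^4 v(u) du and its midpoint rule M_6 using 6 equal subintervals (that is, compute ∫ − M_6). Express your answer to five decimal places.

Exact integral: ∫_1.5^4 v(u) du ≈ 16.6666667.
M_6 ≈ 16.5943287.
Error ≈ 16.6666667 − 16.5943287 ≈ 0.07234.

0.07234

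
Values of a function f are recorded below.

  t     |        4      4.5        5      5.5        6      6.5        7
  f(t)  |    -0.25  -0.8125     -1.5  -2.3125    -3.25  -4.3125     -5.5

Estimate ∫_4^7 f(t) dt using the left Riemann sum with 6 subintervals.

-6.21875

Δt = 0.5.
Sum = 0.5·[(-0.25) + (-0.8125) + (-1.5) + (-2.3125) + (-3.25) + (-4.3125)] = -6.21875.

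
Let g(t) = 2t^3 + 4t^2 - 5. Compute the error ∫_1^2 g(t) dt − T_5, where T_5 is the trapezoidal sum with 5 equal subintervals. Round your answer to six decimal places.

Exact integral: ∫_1^2 g(t) dt ≈ 11.83333333.
T_5 = 11.92.
Error ≈ 11.83333333 − 11.92 ≈ -0.086667.

-0.086667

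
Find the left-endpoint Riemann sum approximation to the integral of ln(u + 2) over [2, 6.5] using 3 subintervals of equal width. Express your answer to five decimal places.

7.55543

Δu = (6.5 − 2)/3 = 1.5.
Left endpoints: 2, 3.5, 5.
f(2) ≈ 1.38629, f(3.5) ≈ 1.70475, f(5) ≈ 1.94591.
Sum = Δu · [f(2) + f(3.5) + f(5)].
Sum ≈ 7.55543.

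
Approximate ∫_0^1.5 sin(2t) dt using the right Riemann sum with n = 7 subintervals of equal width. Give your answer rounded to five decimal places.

Δt = (1.5 − 0)/7 = 3/14.
Right endpoints: 3/14, 3/7, 9/14, 6/7, 15/14, 9/7, 1.5.
f(3/14) ≈ 0.41557, f(3/7) ≈ 0.75598, f(9/14) ≈ 0.95964, f(6/7) ≈ 0.98972, f(15/14) ≈ 0.84079, f(9/7) ≈ 0.53977, f(1.5) ≈ 0.14112.
Sum = Δt · [f(3/14) + f(3/7) + f(9/14) + ...].
Sum ≈ 0.99484.

0.99484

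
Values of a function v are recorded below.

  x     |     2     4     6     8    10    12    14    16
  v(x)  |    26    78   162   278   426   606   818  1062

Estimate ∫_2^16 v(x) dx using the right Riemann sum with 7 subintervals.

Δx = 2.
Sum = 2·[78 + 162 + 278 + 426 + 606 + 818 + 1062] = 6860.

6860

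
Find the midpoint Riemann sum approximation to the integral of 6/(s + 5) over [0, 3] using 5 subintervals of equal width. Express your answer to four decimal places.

2.8178

Δs = (3 − 0)/5 = 0.6.
Midpoints: 0.3, 0.9, 1.5, 2.1, 2.7.
f(0.3) = 60/53, f(0.9) = 60/59, f(1.5) = 12/13, f(2.1) = 60/71, f(2.7) = 60/77.
Sum = Δs · [f(0.3) + f(0.9) + f(1.5) + f(2.1) + f(2.7)].
Sum ≈ 2.8178.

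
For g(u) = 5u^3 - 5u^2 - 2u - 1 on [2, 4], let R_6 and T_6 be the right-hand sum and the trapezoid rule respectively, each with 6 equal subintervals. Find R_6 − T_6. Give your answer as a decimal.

36

R_6 ≈ 230.148148.
T_6 ≈ 194.148148.
R_6 − T_6 = 36.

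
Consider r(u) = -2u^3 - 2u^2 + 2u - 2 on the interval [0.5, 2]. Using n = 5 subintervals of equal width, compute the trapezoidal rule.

-12.6825

Δu = (2 − 0.5)/5 = 0.3.
r(0.5) = -1.75, r(0.8) = -2.704, r(1.1) = -4.882, r(1.4) = -8.608, r(1.7) = -14.206, r(2) = -22.
T_5 = (Δu/2)·[r(u_0) + 2r(u_1) + ... + 2r(u_{4}) + r(u_5)].
Sum = -12.6825.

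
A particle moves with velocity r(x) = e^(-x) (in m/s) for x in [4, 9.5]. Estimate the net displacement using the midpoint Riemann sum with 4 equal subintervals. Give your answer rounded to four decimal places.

Δx = (9.5 − 4)/4 = 1.375.
Midpoints: 4.6875, 6.0625, 7.4375, 8.8125.
r(4.6875) ≈ 0.0092, r(6.0625) ≈ 0.0023, r(7.4375) ≈ 0.0006, r(8.8125) ≈ 0.0001.
Sum = Δx · [r(4.6875) + r(6.0625) + r(7.4375) + r(8.8125)].
Sum ≈ 0.0169.

0.0169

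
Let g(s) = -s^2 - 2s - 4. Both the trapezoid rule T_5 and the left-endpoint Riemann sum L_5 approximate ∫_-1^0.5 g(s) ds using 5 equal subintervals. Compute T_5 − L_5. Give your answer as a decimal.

-0.3375

T_5 = -5.6475.
L_5 = -5.31.
T_5 − L_5 = -0.3375.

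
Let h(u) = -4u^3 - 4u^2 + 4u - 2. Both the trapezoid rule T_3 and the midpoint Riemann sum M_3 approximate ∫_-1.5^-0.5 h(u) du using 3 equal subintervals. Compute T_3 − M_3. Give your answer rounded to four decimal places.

T_3 ≈ -5.185185.
M_3 ≈ -5.407407.
T_3 − M_3 ≈ 0.2222.

0.2222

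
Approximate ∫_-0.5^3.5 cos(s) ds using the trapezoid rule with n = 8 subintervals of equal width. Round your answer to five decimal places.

0.12595

Δs = (3.5 − (-0.5))/8 = 0.5.
f(-0.5) ≈ 0.87758, f(0) ≈ 1.00000, f(0.5) ≈ 0.87758, f(1) ≈ 0.54030, f(1.5) ≈ 0.07074, f(2) ≈ -0.41615, f(2.5) ≈ -0.80114, f(3) ≈ -0.98999, f(3.5) ≈ -0.93646.
T_8 = (Δs/2)·[f(s_0) + 2f(s_1) + ... + 2f(s_{7}) + f(s_8)].
Sum ≈ 0.12595.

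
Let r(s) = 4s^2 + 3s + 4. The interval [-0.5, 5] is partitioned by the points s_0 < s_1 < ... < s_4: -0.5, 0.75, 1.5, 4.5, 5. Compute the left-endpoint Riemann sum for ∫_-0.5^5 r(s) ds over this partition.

112.5

Subinterval widths: 1.25, 0.75, 3, 0.5.
Left endpoints: -0.5, 0.75, 1.5, 4.5.
r(-0.5) = 3.5, r(0.75) = 8.5, r(1.5) = 17.5, r(4.5) = 98.5.
Sum = Σ Δs_i · r(s_i).
Sum = 112.5.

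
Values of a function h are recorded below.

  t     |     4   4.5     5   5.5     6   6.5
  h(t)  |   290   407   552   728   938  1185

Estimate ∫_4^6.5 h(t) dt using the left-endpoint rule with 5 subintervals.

Δt = 0.5.
Sum = 0.5·[290 + 407 + 552 + 728 + 938] = 1457.5.

1457.5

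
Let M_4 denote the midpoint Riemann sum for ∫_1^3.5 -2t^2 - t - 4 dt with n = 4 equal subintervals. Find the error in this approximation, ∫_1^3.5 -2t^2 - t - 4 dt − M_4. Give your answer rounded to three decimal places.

-0.163

Exact integral: ∫_1^3.5 f(t) dt ≈ -43.54167.
M_4 = -43.37890625.
Error ≈ -43.54167 − (-43.37890625) ≈ -0.163.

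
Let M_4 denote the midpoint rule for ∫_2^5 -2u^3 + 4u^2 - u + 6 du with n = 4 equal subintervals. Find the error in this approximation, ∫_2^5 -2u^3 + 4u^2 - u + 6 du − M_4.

Exact integral: ∫_2^5 f(u) du = -141.
M_4 = -138.609375.
Error = -141 − (-138.609375) = -2.390625.

-2.390625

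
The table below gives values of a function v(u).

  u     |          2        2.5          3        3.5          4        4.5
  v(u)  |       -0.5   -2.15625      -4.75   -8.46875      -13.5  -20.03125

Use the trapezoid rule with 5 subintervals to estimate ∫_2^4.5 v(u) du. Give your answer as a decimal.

-19.5703125

Δu = 0.5.
T_5 = (0.5/2)·[(-0.5) + 2·(-2.15625) + 2·(-4.75) + 2·(-8.46875) + 2·(-13.5) + (-20.03125)] = -19.5703125.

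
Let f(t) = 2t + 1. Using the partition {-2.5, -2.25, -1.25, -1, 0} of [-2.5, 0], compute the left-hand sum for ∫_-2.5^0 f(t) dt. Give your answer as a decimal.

Subinterval widths: 0.25, 1, 0.25, 1.
Left endpoints: -2.5, -2.25, -1.25, -1.
f(-2.5) = -4, f(-2.25) = -3.5, f(-1.25) = -1.5, f(-1) = -1.
Sum = Σ Δt_i · f(t_i).
Sum = -5.875.

-5.875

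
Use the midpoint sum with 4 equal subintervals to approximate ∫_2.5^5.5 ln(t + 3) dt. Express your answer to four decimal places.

Δt = (5.5 − 2.5)/4 = 0.75.
Midpoints: 2.875, 3.625, 4.375, 5.125.
f(2.875) ≈ 1.7707, f(3.625) ≈ 1.8909, f(4.375) ≈ 1.9981, f(5.125) ≈ 2.0949.
Sum = Δt · [f(2.875) + f(3.625) + f(4.375) + f(5.125)].
Sum ≈ 5.8159.

5.8159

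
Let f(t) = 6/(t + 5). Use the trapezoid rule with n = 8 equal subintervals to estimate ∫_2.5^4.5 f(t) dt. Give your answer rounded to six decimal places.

1.418542

Δt = (4.5 − 2.5)/8 = 0.25.
f(2.5) = 0.8, f(2.75) = 24/31, f(3) = 0.75, f(3.25) = 8/11, f(3.5) = 12/17, f(3.75) = 24/35, f(4) = 2/3, f(4.25) = 24/37, f(4.5) = 12/19.
T_8 = (Δt/2)·[f(t_0) + 2f(t_1) + ... + 2f(t_{7}) + f(t_8)].
Sum ≈ 1.418542.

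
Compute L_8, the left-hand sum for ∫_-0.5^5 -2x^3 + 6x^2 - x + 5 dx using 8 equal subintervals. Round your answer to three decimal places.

Δx = (5 − (-0.5))/8 = 0.6875.
Left endpoints: -0.5, 0.1875, 0.875, 1.5625, 2.25, 2.9375, 3.625, 4.3125.
f(-0.5) = 7.25, f(0.1875) = 10261/2048, f(0.875) = 7.37890625, f(1.5625) = 21415/2048, f(2.25) = 10.34375, f(2.9375) = 6433/2048, f(3.625) = -15.05078125, f(4.3125) = -98573/2048.
Sum = Δx · [f(-0.5) + f(0.1875) + f(0.875) + ...].
Sum ≈ -13.476.

-13.476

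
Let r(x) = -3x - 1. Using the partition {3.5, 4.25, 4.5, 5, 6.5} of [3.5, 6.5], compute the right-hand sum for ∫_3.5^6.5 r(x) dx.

-52.6875

Subinterval widths: 0.75, 0.25, 0.5, 1.5.
Right endpoints: 4.25, 4.5, 5, 6.5.
r(4.25) = -13.75, r(4.5) = -14.5, r(5) = -16, r(6.5) = -20.5.
Sum = Σ Δx_i · r(x_i).
Sum = -52.6875.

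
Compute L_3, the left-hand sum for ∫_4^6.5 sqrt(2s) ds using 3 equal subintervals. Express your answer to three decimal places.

Δs = (6.5 − 4)/3 = 5/6.
Left endpoints: 4, 29/6, 17/3.
f(4) ≈ 2.828, f(29/6) ≈ 3.109, f(17/3) ≈ 3.367.
Sum = Δs · [f(4) + f(29/6) + f(17/3)].
Sum ≈ 7.753.

7.753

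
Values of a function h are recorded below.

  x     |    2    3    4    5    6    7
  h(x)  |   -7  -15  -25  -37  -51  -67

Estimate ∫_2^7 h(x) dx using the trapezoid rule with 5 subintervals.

-165

Δx = 1.
T_5 = (1/2)·[(-7) + 2·(-15) + 2·(-25) + 2·(-37) + 2·(-51) + (-67)] = -165.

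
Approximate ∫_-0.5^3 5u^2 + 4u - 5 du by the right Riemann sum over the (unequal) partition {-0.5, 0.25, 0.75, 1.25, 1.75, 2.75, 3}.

67.015625

Subinterval widths: 0.75, 0.5, 0.5, 0.5, 1, 0.25.
Right endpoints: 0.25, 0.75, 1.25, 1.75, 2.75, 3.
f(0.25) = -3.6875, f(0.75) = 0.8125, f(1.25) = 7.8125, f(1.75) = 17.3125, f(2.75) = 43.8125, f(3) = 52.
Sum = Σ Δu_i · f(u_i).
Sum = 67.015625.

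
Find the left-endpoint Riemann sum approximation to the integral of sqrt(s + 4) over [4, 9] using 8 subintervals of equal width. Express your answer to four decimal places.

Δs = (9 − 4)/8 = 0.625.
Left endpoints: 4, 4.625, 5.25, 5.875, 6.5, 7.125, 7.75, 8.375.
f(4) ≈ 2.8284, f(4.625) ≈ 2.9368, f(5.25) ≈ 3.0414, f(5.875) ≈ 3.1425, f(6.5) ≈ 3.2404, f(7.125) ≈ 3.3354, f(7.75) ≈ 3.4278, f(8.375) ≈ 3.5178.
Sum = Δs · [f(4) + f(4.625) + f(5.25) + ...].
Sum ≈ 15.9191.

15.9191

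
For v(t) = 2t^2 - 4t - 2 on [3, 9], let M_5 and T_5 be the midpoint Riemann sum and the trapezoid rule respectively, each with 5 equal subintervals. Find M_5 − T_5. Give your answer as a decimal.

-4.32

M_5 = 310.56.
T_5 = 314.88.
M_5 − T_5 = -4.32.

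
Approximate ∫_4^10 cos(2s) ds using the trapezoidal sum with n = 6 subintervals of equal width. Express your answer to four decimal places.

Δs = (10 − 4)/6 = 1.
f(4) ≈ -0.1455, f(5) ≈ -0.8391, f(6) ≈ 0.8439, f(7) ≈ 0.1367, f(8) ≈ -0.9577, f(9) ≈ 0.6603, f(10) ≈ 0.4081.
T_6 = (Δs/2)·[f(s_0) + 2f(s_1) + ... + 2f(s_{5}) + f(s_6)].
Sum ≈ -0.0245.

-0.0245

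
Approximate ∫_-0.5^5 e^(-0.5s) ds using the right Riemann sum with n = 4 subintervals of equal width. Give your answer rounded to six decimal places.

1.671493

Δs = (5 − (-0.5))/4 = 1.375.
Right endpoints: 0.875, 2.25, 3.625, 5.
f(0.875) ≈ 0.645649, f(2.25) ≈ 0.324652, f(3.625) ≈ 0.163246, f(5) ≈ 0.082085.
Sum = Δs · [f(0.875) + f(2.25) + f(3.625) + f(5)].
Sum ≈ 1.671493.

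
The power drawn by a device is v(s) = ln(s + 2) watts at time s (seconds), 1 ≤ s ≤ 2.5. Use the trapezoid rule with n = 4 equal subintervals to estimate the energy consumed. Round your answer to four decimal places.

Δs = (2.5 − 1)/4 = 0.375.
v(1) ≈ 1.0986, v(1.375) ≈ 1.2164, v(1.75) ≈ 1.3218, v(2.125) ≈ 1.4171, v(2.5) ≈ 1.5041.
T_4 = (Δs/2)·[v(s_0) + 2v(s_1) + 2v(s_2) + 2v(s_3) + v(s_4)].
Sum ≈ 1.9712.

1.9712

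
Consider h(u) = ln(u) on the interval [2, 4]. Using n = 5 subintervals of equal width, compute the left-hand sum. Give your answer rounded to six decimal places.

2.016928

Δu = (4 − 2)/5 = 0.4.
Left endpoints: 2, 2.4, 2.8, 3.2, 3.6.
h(2) ≈ 0.693147, h(2.4) ≈ 0.875469, h(2.8) ≈ 1.029619, h(3.2) ≈ 1.163151, h(3.6) ≈ 1.280934.
Sum = Δu · [h(2) + h(2.4) + h(2.8) + h(3.2) + h(3.6)].
Sum ≈ 2.016928.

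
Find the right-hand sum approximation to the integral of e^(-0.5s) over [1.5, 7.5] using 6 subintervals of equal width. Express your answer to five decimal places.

0.69190

Δs = (7.5 − 1.5)/6 = 1.
Right endpoints: 2.5, 3.5, 4.5, 5.5, 6.5, 7.5.
f(2.5) ≈ 0.28650, f(3.5) ≈ 0.17377, f(4.5) ≈ 0.10540, f(5.5) ≈ 0.06393, f(6.5) ≈ 0.03877, f(7.5) ≈ 0.02352.
Sum = Δs · [f(2.5) + f(3.5) + f(4.5) + ...].
Sum ≈ 0.69190.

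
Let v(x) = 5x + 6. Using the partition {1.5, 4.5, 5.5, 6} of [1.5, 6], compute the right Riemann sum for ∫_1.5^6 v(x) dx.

137

Subinterval widths: 3, 1, 0.5.
Right endpoints: 4.5, 5.5, 6.
v(4.5) = 28.5, v(5.5) = 33.5, v(6) = 36.
Sum = Σ Δx_i · v(x_i).
Sum = 137.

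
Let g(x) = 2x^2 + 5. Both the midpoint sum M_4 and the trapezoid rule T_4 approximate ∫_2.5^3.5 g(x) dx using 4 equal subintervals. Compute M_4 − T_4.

-0.03125

M_4 = 23.15625.
T_4 = 23.1875.
M_4 − T_4 = -0.03125.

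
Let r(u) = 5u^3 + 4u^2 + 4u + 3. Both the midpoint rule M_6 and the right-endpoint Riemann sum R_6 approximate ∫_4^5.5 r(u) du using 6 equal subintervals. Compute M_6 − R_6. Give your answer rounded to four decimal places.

-73.6230

M_6 ≈ 992.740234.
R_6 = 1066.36328125.
M_6 − R_6 ≈ -73.6230.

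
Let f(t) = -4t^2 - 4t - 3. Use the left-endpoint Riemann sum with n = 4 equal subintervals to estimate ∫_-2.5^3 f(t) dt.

-63.078125

Δt = (3 − (-2.5))/4 = 1.375.
Left endpoints: -2.5, -1.125, 0.25, 1.625.
f(-2.5) = -18, f(-1.125) = -3.5625, f(0.25) = -4.25, f(1.625) = -20.0625.
Sum = Δt · [f(-2.5) + f(-1.125) + f(0.25) + f(1.625)].
Sum = -63.078125.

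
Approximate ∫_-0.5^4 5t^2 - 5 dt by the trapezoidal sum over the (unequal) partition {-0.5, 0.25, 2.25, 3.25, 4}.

92.578125

Subinterval widths: 0.75, 2, 1, 0.75.
f(-0.5) = -3.75, f(0.25) = -4.6875, f(2.25) = 20.3125, f(3.25) = 47.8125, f(4) = 75.
On each subinterval the trapezoid contributes (Δt_i/2)·[f(t_{i-1}) + f(t_i)].
Sum = 92.578125.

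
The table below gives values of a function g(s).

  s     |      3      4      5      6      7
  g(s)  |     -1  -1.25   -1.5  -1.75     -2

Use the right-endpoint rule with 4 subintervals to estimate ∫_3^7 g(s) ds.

-6.5

Δs = 1.
Sum = 1·[(-1.25) + (-1.5) + (-1.75) + (-2)] = -6.5.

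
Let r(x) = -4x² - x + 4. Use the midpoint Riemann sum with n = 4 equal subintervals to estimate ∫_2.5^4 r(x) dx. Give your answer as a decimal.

-63.3046875

Δx = (4 − 2.5)/4 = 0.375.
Midpoints: 2.6875, 3.0625, 3.4375, 3.8125.
r(2.6875) = -27.578125, r(3.0625) = -36.578125, r(3.4375) = -46.703125, r(3.8125) = -57.953125.
Sum = Δx · [r(2.6875) + r(3.0625) + r(3.4375) + r(3.8125)].
Sum = -63.3046875.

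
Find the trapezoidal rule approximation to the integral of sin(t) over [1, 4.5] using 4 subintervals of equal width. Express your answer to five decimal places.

Δt = (4.5 − 1)/4 = 0.875.
f(1) ≈ 0.84147, f(1.875) ≈ 0.95409, f(2.75) ≈ 0.38166, f(3.625) ≈ -0.46480, f(4.5) ≈ -0.97753.
T_4 = (Δt/2)·[f(t_0) + 2f(t_1) + 2f(t_2) + 2f(t_3) + f(t_4)].
Sum ≈ 0.70255.

0.70255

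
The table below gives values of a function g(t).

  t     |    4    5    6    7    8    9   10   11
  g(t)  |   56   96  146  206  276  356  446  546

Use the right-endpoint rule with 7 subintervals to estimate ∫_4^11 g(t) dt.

2072

Δt = 1.
Sum = 1·[96 + 146 + 206 + 276 + 356 + 446 + 546] = 2072.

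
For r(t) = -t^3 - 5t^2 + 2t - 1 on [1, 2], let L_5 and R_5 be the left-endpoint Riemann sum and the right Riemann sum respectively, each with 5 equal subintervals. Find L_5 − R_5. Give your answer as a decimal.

4

L_5 = -11.48.
R_5 = -15.48.
L_5 − R_5 = 4.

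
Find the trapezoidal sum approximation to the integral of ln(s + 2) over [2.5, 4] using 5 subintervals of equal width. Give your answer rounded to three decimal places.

2.482

Δs = (4 − 2.5)/5 = 0.3.
f(2.5) ≈ 1.504, f(2.8) ≈ 1.569, f(3.1) ≈ 1.629, f(3.4) ≈ 1.686, f(3.7) ≈ 1.740, f(4) ≈ 1.792.
T_5 = (Δs/2)·[f(s_0) + 2f(s_1) + ... + 2f(s_{4}) + f(s_5)].
Sum ≈ 2.482.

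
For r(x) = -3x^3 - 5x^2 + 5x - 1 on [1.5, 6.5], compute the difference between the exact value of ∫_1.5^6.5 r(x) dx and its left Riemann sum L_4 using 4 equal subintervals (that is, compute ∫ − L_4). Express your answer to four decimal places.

Exact integral: ∫_1.5^6.5 r(x) dx ≈ -1692.083333.
L_4 = -1127.5.
Error ≈ -1692.083333 − (-1127.5) ≈ -564.5833.

-564.5833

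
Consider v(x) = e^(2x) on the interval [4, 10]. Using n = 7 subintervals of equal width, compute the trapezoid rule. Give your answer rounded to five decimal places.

Δx = (10 − 4)/7 = 6/7.
v(4) ≈ 2980.95799, v(34/7) ≈ 16552.38889, v(40/7) ≈ 91910.58016, v(46/7) ≈ 510352.60229, v(52/7) ≈ 2833838.91410, v(58/7) ≈ 15735479.65650, v(64/7) ≈ 87374521.81506, v(10) ≈ 485165195.40979.
T_7 = (Δx/2)·[v(x_0) + 2v(x_1) + ... + 2v(x_{6}) + v(x_7)].
Sum ≈ 299268637.83505.

299268637.83505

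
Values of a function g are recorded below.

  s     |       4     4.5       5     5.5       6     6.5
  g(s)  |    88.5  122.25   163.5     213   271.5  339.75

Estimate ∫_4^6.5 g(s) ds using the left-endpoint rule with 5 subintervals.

Δs = 0.5.
Sum = 0.5·[88.5 + 122.25 + 163.5 + 213 + 271.5] = 429.375.

429.375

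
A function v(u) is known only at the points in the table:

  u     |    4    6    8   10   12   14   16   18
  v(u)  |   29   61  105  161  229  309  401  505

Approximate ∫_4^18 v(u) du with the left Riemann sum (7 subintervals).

2590

Δu = 2.
Sum = 2·[29 + 61 + 105 + 161 + 229 + 309 + 401] = 2590.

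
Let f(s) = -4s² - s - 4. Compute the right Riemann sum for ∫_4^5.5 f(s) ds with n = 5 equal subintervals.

-158.49

Δs = (5.5 − 4)/5 = 0.3.
Right endpoints: 4.3, 4.6, 4.9, 5.2, 5.5.
f(4.3) = -82.26, f(4.6) = -93.24, f(4.9) = -104.94, f(5.2) = -117.36, f(5.5) = -130.5.
Sum = Δs · [f(4.3) + f(4.6) + f(4.9) + f(5.2) + f(5.5)].
Sum = -158.49.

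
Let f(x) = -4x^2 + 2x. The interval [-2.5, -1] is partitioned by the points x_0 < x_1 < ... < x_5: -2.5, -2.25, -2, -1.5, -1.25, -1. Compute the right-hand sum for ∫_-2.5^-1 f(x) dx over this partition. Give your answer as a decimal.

-20.875

Subinterval widths: 0.25, 0.25, 0.5, 0.25, 0.25.
Right endpoints: -2.25, -2, -1.5, -1.25, -1.
f(-2.25) = -24.75, f(-2) = -20, f(-1.5) = -12, f(-1.25) = -8.75, f(-1) = -6.
Sum = Σ Δx_i · f(x_i).
Sum = -20.875.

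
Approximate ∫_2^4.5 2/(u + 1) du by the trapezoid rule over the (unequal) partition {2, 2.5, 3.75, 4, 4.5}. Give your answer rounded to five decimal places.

1.22337

Subinterval widths: 0.5, 1.25, 0.25, 0.5.
f(2) = 2/3, f(2.5) = 4/7, f(3.75) = 8/19, f(4) = 0.4, f(4.5) = 4/11.
On each subinterval the trapezoid contributes (Δu_i/2)·[f(u_{i-1}) + f(u_i)].
Sum ≈ 1.22337.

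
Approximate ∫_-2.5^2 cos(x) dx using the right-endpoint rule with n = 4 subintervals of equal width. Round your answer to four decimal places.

Δx = (2 − (-2.5))/4 = 1.125.
Right endpoints: -1.375, -0.25, 0.875, 2.
f(-1.375) ≈ 0.1945, f(-0.25) ≈ 0.9689, f(0.875) ≈ 0.6410, f(2) ≈ -0.4161.
Sum = Δx · [f(-1.375) + f(-0.25) + f(0.875) + f(2)].
Sum ≈ 1.5618.

1.5618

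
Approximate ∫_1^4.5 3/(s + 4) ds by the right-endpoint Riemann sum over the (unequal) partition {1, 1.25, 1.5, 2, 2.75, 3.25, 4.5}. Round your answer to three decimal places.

Subinterval widths: 0.25, 0.25, 0.5, 0.75, 0.5, 1.25.
Right endpoints: 1.25, 1.5, 2, 2.75, 3.25, 4.5.
f(1.25) = 4/7, f(1.5) = 6/11, f(2) = 0.5, f(2.75) = 4/9, f(3.25) = 12/29, f(4.5) = 6/17.
Sum = Σ Δs_i · f(s_i).
Sum ≈ 1.511.

1.511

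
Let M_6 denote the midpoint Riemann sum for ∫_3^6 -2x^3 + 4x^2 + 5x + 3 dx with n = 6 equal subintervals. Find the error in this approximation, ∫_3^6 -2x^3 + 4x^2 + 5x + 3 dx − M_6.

-1.4375

Exact integral: ∫_3^6 f(x) dx = -279.
M_6 = -277.5625.
Error = -279 − (-277.5625) = -1.4375.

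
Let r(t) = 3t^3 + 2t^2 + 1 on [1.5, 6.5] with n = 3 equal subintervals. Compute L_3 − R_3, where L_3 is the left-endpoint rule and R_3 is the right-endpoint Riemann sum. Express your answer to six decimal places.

L_3 ≈ 864.00462963.
R_3 ≈ 2353.58796296.
L_3 − R_3 ≈ -1489.583333.

-1489.583333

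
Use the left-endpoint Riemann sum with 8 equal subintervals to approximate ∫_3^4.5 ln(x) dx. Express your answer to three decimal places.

1.934

Δx = (4.5 − 3)/8 = 0.1875.
Left endpoints: 3, 3.1875, 3.375, 3.5625, 3.75, 3.9375, 4.125, 4.3125.
f(3) ≈ 1.099, f(3.1875) ≈ 1.159, f(3.375) ≈ 1.216, f(3.5625) ≈ 1.270, f(3.75) ≈ 1.322, f(3.9375) ≈ 1.371, f(4.125) ≈ 1.417, f(4.3125) ≈ 1.462.
Sum = Δx · [f(3) + f(3.1875) + f(3.375) + ...].
Sum ≈ 1.934.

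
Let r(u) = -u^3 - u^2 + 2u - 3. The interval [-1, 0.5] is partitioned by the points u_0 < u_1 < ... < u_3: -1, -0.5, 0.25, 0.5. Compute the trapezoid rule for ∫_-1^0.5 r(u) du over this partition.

Subinterval widths: 0.5, 0.75, 0.25.
r(-1) = -5, r(-0.5) = -4.125, r(0.25) = -2.578125, r(0.5) = -2.375.
On each subinterval the trapezoid contributes (Δu_i/2)·[r(u_{i-1}) + r(u_i)].
Sum = -5.4140625.

-5.4140625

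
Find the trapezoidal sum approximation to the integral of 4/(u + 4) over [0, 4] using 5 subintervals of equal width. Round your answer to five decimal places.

Δu = (4 − 0)/5 = 0.8.
f(0) = 1, f(0.8) = 5/6, f(1.6) = 5/7, f(2.4) = 0.625, f(3.2) = 5/9, f(4) = 0.5.
T_5 = (Δu/2)·[f(u_0) + 2f(u_1) + ... + 2f(u_{4}) + f(u_5)].
Sum ≈ 2.78254.

2.78254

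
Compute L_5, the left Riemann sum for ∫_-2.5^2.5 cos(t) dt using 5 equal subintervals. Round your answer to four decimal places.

Δt = (2.5 − (-2.5))/5 = 1.
Left endpoints: -2.5, -1.5, -0.5, 0.5, 1.5.
f(-2.5) ≈ -0.8011, f(-1.5) ≈ 0.0707, f(-0.5) ≈ 0.8776, f(0.5) ≈ 0.8776, f(1.5) ≈ 0.0707.
Sum = Δt · [f(-2.5) + f(-1.5) + f(-0.5) + f(0.5) + f(1.5)].
Sum ≈ 1.0955.

1.0955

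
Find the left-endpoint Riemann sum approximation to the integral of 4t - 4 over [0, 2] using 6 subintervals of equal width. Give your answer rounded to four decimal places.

-1.3333

Δt = (2 − 0)/6 = 1/3.
Left endpoints: 0, 1/3, 2/3, 1, 4/3, 5/3.
f(0) = -4, f(1/3) = -8/3, f(2/3) = -4/3, f(1) = 0, f(4/3) = 4/3, f(5/3) = 8/3.
Sum = Δt · [f(0) + f(1/3) + f(2/3) + ...].
Sum ≈ -1.3333.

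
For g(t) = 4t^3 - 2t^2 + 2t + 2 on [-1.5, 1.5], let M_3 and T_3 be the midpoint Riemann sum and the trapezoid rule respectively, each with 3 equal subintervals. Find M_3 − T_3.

1.5

M_3 = 2.
T_3 = 0.5.
M_3 − T_3 = 1.5.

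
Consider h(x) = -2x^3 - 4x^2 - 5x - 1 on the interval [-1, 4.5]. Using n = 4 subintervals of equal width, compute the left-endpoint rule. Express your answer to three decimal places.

Δx = (4.5 − (-1))/4 = 1.375.
Left endpoints: -1, 0.375, 1.75, 3.125.
h(-1) = 2, h(0.375) = -3.54296875, h(1.75) = -32.71875, h(3.125) = -116.72265625.
Sum = Δx · [h(-1) + h(0.375) + h(1.75) + h(3.125)].
Sum ≈ -207.604.

-207.604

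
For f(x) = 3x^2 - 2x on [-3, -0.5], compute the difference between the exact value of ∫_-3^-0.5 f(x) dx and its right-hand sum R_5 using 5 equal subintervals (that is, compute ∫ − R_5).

Exact integral: ∫_-3^-0.5 f(x) dx = 35.625.
R_5 = 28.125.
Error = 35.625 − 28.125 = 7.5.

7.5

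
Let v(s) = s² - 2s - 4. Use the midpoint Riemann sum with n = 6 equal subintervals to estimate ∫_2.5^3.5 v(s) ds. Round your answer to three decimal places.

-0.919

Δs = (3.5 − 2.5)/6 = 1/6.
Midpoints: 31/12, 2.75, 35/12, 37/12, 3.25, 41/12.
v(31/12) = -359/144, v(2.75) = -1.9375, v(35/12) = -191/144, v(37/12) = -95/144, v(3.25) = 0.0625, v(41/12) = 121/144.
Sum = Δs · [v(31/12) + v(2.75) + v(35/12) + ...].
Sum ≈ -0.919.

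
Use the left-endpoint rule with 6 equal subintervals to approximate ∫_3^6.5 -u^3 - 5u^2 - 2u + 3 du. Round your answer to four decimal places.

Δu = (6.5 − 3)/6 = 7/12.
Left endpoints: 3, 43/12, 25/6, 4.75, 16/3, 71/12.
f(3) = -75, f(43/12) = -197647/1728, f(25/6) = -35527/216, f(4.75) = -226.484375, f(16/3) = -8143/27, f(71/12) = -675635/1728.
Sum = Δu · [f(3) + f(43/12) + f(25/6) + ...].
Sum ≈ -742.5398.

-742.5398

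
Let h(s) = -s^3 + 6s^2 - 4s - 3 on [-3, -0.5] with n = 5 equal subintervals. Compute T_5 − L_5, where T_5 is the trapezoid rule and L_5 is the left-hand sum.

T_5 = 85.15625.
L_5 = 107.5.
T_5 − L_5 = -22.34375.

-22.34375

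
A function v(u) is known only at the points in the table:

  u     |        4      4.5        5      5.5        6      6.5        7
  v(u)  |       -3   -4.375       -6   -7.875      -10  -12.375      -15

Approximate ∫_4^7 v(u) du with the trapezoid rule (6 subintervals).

-24.8125

Δu = 0.5.
T_6 = (0.5/2)·[(-3) + 2·(-4.375) + 2·(-6) + 2·(-7.875) + 2·(-10) + 2·(-12.375) + (-15)] = -24.8125.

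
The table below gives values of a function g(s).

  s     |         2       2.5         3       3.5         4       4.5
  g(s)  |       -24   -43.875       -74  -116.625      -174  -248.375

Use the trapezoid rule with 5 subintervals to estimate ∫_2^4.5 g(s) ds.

Δs = 0.5.
T_5 = (0.5/2)·[(-24) + 2·(-43.875) + 2·(-74) + 2·(-116.625) + 2·(-174) + (-248.375)] = -272.34375.

-272.34375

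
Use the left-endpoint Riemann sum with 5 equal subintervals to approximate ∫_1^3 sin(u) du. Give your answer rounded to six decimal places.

Δu = (3 − 1)/5 = 0.4.
Left endpoints: 1, 1.4, 1.8, 2.2, 2.6.
f(1) ≈ 0.841471, f(1.4) ≈ 0.985450, f(1.8) ≈ 0.973848, f(2.2) ≈ 0.808496, f(2.6) ≈ 0.515501.
Sum = Δu · [f(1) + f(1.4) + f(1.8) + f(2.2) + f(2.6)].
Sum ≈ 1.649906.

1.649906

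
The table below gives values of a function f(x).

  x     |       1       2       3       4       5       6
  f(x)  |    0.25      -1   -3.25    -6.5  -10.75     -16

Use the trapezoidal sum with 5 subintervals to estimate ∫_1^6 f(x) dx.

-29.375

Δx = 1.
T_5 = (1/2)·[0.25 + 2·(-1) + 2·(-3.25) + 2·(-6.5) + 2·(-10.75) + (-16)] = -29.375.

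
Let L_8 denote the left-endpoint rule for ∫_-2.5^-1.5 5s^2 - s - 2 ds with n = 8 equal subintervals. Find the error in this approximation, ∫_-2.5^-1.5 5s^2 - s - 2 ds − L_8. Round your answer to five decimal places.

-1.32552

Exact integral: ∫_-2.5^-1.5 f(s) ds ≈ 20.4166667.
L_8 = 21.7421875.
Error ≈ 20.4166667 − 21.7421875 ≈ -1.32552.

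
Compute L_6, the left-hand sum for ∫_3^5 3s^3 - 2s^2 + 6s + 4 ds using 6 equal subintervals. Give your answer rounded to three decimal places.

Δs = (5 − 3)/6 = 1/3.
Left endpoints: 3, 10/3, 11/3, 4, 13/3, 14/3.
f(3) = 85, f(10/3) = 1016/9, f(11/3) = 147, f(4) = 188, f(13/3) = 2129/9, f(14/3) = 880/3.
Sum = Δs · [f(3) + f(10/3) + f(11/3) + ...].
Sum ≈ 354.259.

354.259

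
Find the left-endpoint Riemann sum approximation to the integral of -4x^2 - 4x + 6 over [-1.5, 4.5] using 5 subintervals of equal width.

Δx = (4.5 − (-1.5))/5 = 1.2.
Left endpoints: -1.5, -0.3, 0.9, 2.1, 3.3.
f(-1.5) = 3, f(-0.3) = 6.84, f(0.9) = -0.84, f(2.1) = -20.04, f(3.3) = -50.76.
Sum = Δx · [f(-1.5) + f(-0.3) + f(0.9) + f(2.1) + f(3.3)].
Sum = -74.16.

-74.16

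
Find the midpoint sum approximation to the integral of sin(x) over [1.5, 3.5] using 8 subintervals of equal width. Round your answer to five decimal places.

Δx = (3.5 − 1.5)/8 = 0.25.
Midpoints: 1.625, 1.875, 2.125, 2.375, 2.625, 2.875, 3.125, 3.375.
f(1.625) ≈ 0.99853, f(1.875) ≈ 0.95409, f(2.125) ≈ 0.85032, f(2.375) ≈ 0.69369, f(2.625) ≈ 0.49392, f(2.875) ≈ 0.26345, f(3.125) ≈ 0.01659, f(3.375) ≈ -0.23129.
Sum = Δx · [f(1.625) + f(1.875) + f(2.125) + ...].
Sum ≈ 1.00982.

1.00982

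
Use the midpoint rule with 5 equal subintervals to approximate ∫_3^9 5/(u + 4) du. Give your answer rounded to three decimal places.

Δu = (9 − 3)/5 = 1.2.
Midpoints: 3.6, 4.8, 6, 7.2, 8.4.
f(3.6) = 25/38, f(4.8) = 25/44, f(6) = 0.5, f(7.2) = 25/56, f(8.4) = 25/62.
Sum = Δu · [f(3.6) + f(4.8) + f(6) + f(7.2) + f(8.4)].
Sum ≈ 3.091.

3.091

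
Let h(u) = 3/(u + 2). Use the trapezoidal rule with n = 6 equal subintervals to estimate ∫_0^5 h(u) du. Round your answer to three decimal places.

Δu = (5 − 0)/6 = 5/6.
h(0) = 1.5, h(5/6) = 18/17, h(5/3) = 9/11, h(2.5) = 2/3, h(10/3) = 0.5625, h(25/6) = 18/37, h(5) = 3/7.
T_6 = (Δu/2)·[h(u_0) + 2h(u_1) + ... + 2h(u_{5}) + h(u_6)].
Sum ≈ 3.797.

3.797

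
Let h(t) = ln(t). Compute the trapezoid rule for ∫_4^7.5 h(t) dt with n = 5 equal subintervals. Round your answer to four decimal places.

6.0618

Δt = (7.5 − 4)/5 = 0.7.
h(4) ≈ 1.3863, h(4.7) ≈ 1.5476, h(5.4) ≈ 1.6864, h(6.1) ≈ 1.8083, h(6.8) ≈ 1.9169, h(7.5) ≈ 2.0149.
T_5 = (Δt/2)·[h(t_0) + 2h(t_1) + ... + 2h(t_{4}) + h(t_5)].
Sum ≈ 6.0618.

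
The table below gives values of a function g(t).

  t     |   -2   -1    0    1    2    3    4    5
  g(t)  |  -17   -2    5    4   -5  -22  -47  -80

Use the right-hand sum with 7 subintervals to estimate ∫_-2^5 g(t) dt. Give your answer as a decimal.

Δt = 1.
Sum = 1·[(-2) + 5 + 4 + (-5) + (-22) + (-47) + (-80)] = -147.

-147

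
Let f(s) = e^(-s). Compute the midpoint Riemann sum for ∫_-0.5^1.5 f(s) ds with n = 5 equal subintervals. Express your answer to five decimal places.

1.41613

Δs = (1.5 − (-0.5))/5 = 0.4.
Midpoints: -0.3, 0.1, 0.5, 0.9, 1.3.
f(-0.3) ≈ 1.34986, f(0.1) ≈ 0.90484, f(0.5) ≈ 0.60653, f(0.9) ≈ 0.40657, f(1.3) ≈ 0.27253.
Sum = Δs · [f(-0.3) + f(0.1) + f(0.5) + f(0.9) + f(1.3)].
Sum ≈ 1.41613.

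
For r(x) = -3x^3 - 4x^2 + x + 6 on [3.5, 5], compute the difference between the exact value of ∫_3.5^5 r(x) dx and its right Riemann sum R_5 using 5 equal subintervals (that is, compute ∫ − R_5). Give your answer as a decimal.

Exact integral: ∫_3.5^5 r(x) dx = -450.328125.
R_5 = -495.66.
Error = -450.328125 − (-495.66) = 45.331875.

45.331875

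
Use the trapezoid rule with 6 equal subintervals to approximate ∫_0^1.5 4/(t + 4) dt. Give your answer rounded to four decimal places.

Δt = (1.5 − 0)/6 = 0.25.
f(0) = 1, f(0.25) = 16/17, f(0.5) = 8/9, f(0.75) = 16/19, f(1) = 0.8, f(1.25) = 16/21, f(1.5) = 8/11.
T_6 = (Δt/2)·[f(t_0) + 2f(t_1) + ... + 2f(t_{5}) + f(t_6)].
Sum ≈ 1.2744.

1.2744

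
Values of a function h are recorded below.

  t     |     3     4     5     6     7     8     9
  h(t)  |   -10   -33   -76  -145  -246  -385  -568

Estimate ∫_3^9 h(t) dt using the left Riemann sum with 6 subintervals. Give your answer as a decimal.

-895

Δt = 1.
Sum = 1·[(-10) + (-33) + (-76) + (-145) + (-246) + (-385)] = -895.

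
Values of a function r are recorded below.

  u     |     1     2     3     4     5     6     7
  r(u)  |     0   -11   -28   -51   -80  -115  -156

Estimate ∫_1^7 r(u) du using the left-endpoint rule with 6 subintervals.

Δu = 1.
Sum = 1·[0 + (-11) + (-28) + (-51) + (-80) + (-115)] = -285.

-285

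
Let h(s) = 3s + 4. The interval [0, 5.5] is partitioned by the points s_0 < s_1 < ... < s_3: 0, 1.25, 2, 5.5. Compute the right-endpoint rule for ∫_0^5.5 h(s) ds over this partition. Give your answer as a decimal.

88.9375

Subinterval widths: 1.25, 0.75, 3.5.
Right endpoints: 1.25, 2, 5.5.
h(1.25) = 7.75, h(2) = 10, h(5.5) = 20.5.
Sum = Σ Δs_i · h(s_i).
Sum = 88.9375.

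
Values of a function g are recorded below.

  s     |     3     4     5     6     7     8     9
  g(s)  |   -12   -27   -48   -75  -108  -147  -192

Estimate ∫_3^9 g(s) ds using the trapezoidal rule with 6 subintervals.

-507

Δs = 1.
T_6 = (1/2)·[(-12) + 2·(-27) + 2·(-48) + 2·(-75) + 2·(-108) + 2·(-147) + (-192)] = -507.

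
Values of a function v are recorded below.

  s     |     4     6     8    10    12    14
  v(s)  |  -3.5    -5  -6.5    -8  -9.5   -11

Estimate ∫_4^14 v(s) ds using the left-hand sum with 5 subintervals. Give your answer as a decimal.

Δs = 2.
Sum = 2·[(-3.5) + (-5) + (-6.5) + (-8) + (-9.5)] = -65.

-65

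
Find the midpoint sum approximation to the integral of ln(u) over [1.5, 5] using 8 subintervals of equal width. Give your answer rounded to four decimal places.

3.9427

Δu = (5 − 1.5)/8 = 0.4375.
Midpoints: 1.71875, 2.15625, 2.59375, 3.03125, 3.46875, 3.90625, 4.34375, 4.78125.
f(1.71875) ≈ 0.5416, f(2.15625) ≈ 0.7684, f(2.59375) ≈ 0.9531, f(3.03125) ≈ 1.1090, f(3.46875) ≈ 1.2438, f(3.90625) ≈ 1.3626, f(4.34375) ≈ 1.4687, f(4.78125) ≈ 1.5647.
Sum = Δu · [f(1.71875) + f(2.15625) + f(2.59375) + ...].
Sum ≈ 3.9427.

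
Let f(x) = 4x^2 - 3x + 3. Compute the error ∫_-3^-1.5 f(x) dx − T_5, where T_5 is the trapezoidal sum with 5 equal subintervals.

-0.09

Exact integral: ∫_-3^-1.5 f(x) dx = 46.125.
T_5 = 46.215.
Error = 46.125 − 46.215 = -0.09.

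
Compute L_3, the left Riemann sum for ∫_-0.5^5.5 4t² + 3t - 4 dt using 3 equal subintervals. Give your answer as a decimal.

Δt = (5.5 − (-0.5))/3 = 2.
Left endpoints: -0.5, 1.5, 3.5.
f(-0.5) = -4.5, f(1.5) = 9.5, f(3.5) = 55.5.
Sum = Δt · [f(-0.5) + f(1.5) + f(3.5)].
Sum = 121.

121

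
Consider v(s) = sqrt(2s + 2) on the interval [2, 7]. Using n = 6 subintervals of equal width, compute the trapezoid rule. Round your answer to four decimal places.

Δs = (7 − 2)/6 = 5/6.
v(2) ≈ 2.4495, v(17/6) ≈ 2.7689, v(11/3) ≈ 3.0551, v(4.5) ≈ 3.3166, v(16/3) ≈ 3.5590, v(37/6) ≈ 3.7859, v(7) ≈ 4.0000.
T_6 = (Δs/2)·[v(s_0) + 2v(s_1) + ... + 2v(s_{5}) + v(s_6)].
Sum ≈ 16.4252.

16.4252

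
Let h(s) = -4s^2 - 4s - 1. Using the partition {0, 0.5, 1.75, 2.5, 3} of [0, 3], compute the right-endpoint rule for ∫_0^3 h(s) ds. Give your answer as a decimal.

Subinterval widths: 0.5, 1.25, 0.75, 0.5.
Right endpoints: 0.5, 1.75, 2.5, 3.
h(0.5) = -4, h(1.75) = -20.25, h(2.5) = -36, h(3) = -49.
Sum = Σ Δs_i · h(s_i).
Sum = -78.8125.

-78.8125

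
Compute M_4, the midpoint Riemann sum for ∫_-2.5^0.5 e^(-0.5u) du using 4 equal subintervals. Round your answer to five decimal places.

5.39144

Δu = (0.5 − (-2.5))/4 = 0.75.
Midpoints: -2.125, -1.375, -0.625, 0.125.
f(-2.125) ≈ 2.89360, f(-1.375) ≈ 1.98874, f(-0.625) ≈ 1.36684, f(0.125) ≈ 0.93941.
Sum = Δu · [f(-2.125) + f(-1.375) + f(-0.625) + f(0.125)].
Sum ≈ 5.39144.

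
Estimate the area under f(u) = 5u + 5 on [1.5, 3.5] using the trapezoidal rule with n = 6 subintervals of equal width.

35

Δu = (3.5 − 1.5)/6 = 1/3.
f(1.5) = 12.5, f(11/6) = 85/6, f(13/6) = 95/6, f(2.5) = 17.5, f(17/6) = 115/6, f(19/6) = 125/6, f(3.5) = 22.5.
T_6 = (Δu/2)·[f(u_0) + 2f(u_1) + ... + 2f(u_{5}) + f(u_6)].
Sum = 35.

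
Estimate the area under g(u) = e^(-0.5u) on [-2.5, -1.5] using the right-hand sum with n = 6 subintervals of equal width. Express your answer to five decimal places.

Δu = (-1.5 − (-2.5))/6 = 1/6.
Right endpoints: -7/3, -13/6, -2, -11/6, -5/3, -1.5.
g(-7/3) ≈ 3.21127, g(-13/6) ≈ 2.95451, g(-2) ≈ 2.71828, g(-11/6) ≈ 2.50094, g(-5/3) ≈ 2.30098, g(-1.5) ≈ 2.11700.
Sum = Δu · [g(-7/3) + g(-13/6) + g(-2) + ...].
Sum ≈ 2.63383.

2.63383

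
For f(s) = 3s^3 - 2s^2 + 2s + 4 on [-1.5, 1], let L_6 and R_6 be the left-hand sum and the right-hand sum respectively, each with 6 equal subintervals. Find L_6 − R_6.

-8.59375

L_6 ≈ -1.817853.
R_6 ≈ 6.775897.
L_6 − R_6 = -8.59375.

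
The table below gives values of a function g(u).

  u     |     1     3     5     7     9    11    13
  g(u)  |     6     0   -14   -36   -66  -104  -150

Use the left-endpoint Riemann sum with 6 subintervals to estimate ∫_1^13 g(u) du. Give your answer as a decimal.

Δu = 2.
Sum = 2·[6 + 0 + (-14) + (-36) + (-66) + (-104)] = -428.

-428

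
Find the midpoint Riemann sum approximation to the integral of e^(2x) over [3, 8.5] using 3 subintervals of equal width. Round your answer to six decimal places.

7265732.485510

Δx = (8.5 − 3)/3 = 11/6.
Midpoints: 47/12, 5.75, 91/12.
f(47/12) ≈ 2523.326459, f(5.75) ≈ 98715.771011, f(91/12) ≈ 3861887.712809.
Sum = Δx · [f(47/12) + f(5.75) + f(91/12)].
Sum ≈ 7265732.485510.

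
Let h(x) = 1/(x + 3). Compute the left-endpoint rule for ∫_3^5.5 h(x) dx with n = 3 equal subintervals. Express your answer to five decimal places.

Δx = (5.5 − 3)/3 = 5/6.
Left endpoints: 3, 23/6, 14/3.
h(3) = 1/6, h(23/6) = 6/41, h(14/3) = 3/23.
Sum = Δx · [h(3) + h(23/6) + h(14/3)].
Sum ≈ 0.36954.

0.36954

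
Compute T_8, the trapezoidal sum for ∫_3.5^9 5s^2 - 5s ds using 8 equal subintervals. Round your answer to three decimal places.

Δs = (9 − 3.5)/8 = 0.6875.
f(3.5) = 43.75, f(4.1875) = 66.73828125, f(4.875) = 94.453125, f(5.5625) = 126.89453125, f(6.25) = 164.0625, f(6.9375) = 205.95703125, f(7.625) = 252.578125, f(8.3125) = 303.92578125, f(9) = 360.
T_8 = (Δs/2)·[f(s_0) + 2f(s_1) + ... + 2f(s_{7}) + f(s_8)].
Sum ≈ 973.833.

973.833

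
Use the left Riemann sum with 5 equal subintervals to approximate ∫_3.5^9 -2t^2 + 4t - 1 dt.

-264.11

Δt = (9 − 3.5)/5 = 1.1.
Left endpoints: 3.5, 4.6, 5.7, 6.8, 7.9.
f(3.5) = -11.5, f(4.6) = -24.92, f(5.7) = -43.18, f(6.8) = -66.28, f(7.9) = -94.22.
Sum = Δt · [f(3.5) + f(4.6) + f(5.7) + f(6.8) + f(7.9)].
Sum = -264.11.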